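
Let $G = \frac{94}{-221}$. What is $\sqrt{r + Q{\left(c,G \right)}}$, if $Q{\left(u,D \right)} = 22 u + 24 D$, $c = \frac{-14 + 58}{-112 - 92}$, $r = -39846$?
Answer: $\frac{2 i \sqrt{4380409839}}{663} \approx 199.65 i$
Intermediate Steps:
$G = - \frac{94}{221}$ ($G = 94 \left(- \frac{1}{221}\right) = - \frac{94}{221} \approx -0.42534$)
$c = - \frac{11}{51}$ ($c = \frac{44}{-204} = 44 \left(- \frac{1}{204}\right) = - \frac{11}{51} \approx -0.21569$)
$\sqrt{r + Q{\left(c,G \right)}} = \sqrt{-39846 + \left(22 \left(- \frac{11}{51}\right) + 24 \left(- \frac{94}{221}\right)\right)} = \sqrt{-39846 - \frac{9914}{663}} = \sqrt{- \frac{26427812}{663}} = \frac{2 i \sqrt{4380409839}}{663}$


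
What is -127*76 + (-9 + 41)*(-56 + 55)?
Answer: -9684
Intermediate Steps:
-127*76 + (-9 + 41)*(-56 + 55) = -9652 + 32*(-1) = -9652 - 32 = -9684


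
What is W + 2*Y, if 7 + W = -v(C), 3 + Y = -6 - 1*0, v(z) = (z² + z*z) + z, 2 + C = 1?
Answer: -26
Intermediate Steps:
C = -1 (C = -2 + 1 = -1)
v(z) = z + 2*z² (v(z) = (z² + z²) + z = 2*z² + z = z + 2*z²)
Y = -9 (Y = -3 + (-6 - 1*0) = -3 + (-6 + 0) = -3 - 6 = -9)
W = -8 (W = -7 - (-1)*(1 + 2*(-1)) = -7 - (-1)*(1 - 2) = -7 - (-1)*(-1) = -7 - 1*1 = -7 - 1 = -8)
W + 2*Y = -8 + 2*(-9) = -8 - 18 = -26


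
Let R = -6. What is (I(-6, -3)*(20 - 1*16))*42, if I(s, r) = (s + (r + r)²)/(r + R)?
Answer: -560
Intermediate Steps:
I(s, r) = (s + 4*r²)/(-6 + r) (I(s, r) = (s + (r + r)²)/(r - 6) = (s + (2*r)²)/(-6 + r) = (s + 4*r²)/(-6 + r))
(I(-6, -3)*(20 - 1*16))*42 = (((-6 + 4*(-3)²)/(-6 - 3))*(20 - 1*16))*42 = (((-6 + 4*9)/(-9))*(20 - 16))*42 = (-(-6 + 36)/9*4)*42 = (-⅑*30*4)*42 = -10/3*4*42 = -40/3*42 = -560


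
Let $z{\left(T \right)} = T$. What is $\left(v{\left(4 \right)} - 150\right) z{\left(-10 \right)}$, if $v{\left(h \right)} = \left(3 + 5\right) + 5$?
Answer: $1370$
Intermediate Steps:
$v{\left(h \right)} = 13$ ($v{\left(h \right)} = 8 + 5 = 13$)
$\left(v{\left(4 \right)} - 150\right) z{\left(-10 \right)} = \left(13 - 150\right) \left(-10\right) = \left(-137\right) \left(-10\right) = 1370$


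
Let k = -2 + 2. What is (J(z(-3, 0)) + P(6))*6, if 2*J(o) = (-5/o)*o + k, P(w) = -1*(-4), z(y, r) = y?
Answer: 9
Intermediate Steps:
k = 0
P(w) = 4
J(o) = -5/2 (J(o) = ((-5/o)*o + 0)/2 = (-5 + 0)/2 = (½)*(-5) = -5/2)
(J(z(-3, 0)) + P(6))*6 = (-5/2 + 4)*6 = (3/2)*6 = 9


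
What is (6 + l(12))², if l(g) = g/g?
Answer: 49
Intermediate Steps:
l(g) = 1
(6 + l(12))² = (6 + 1)² = 7² = 49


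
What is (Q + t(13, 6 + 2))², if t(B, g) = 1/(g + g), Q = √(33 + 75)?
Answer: 27649/256 + 3*√3/4 ≈ 109.30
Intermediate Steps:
Q = 6*√3 (Q = √108 = 6*√3 ≈ 10.392)
t(B, g) = 1/(2*g)
(Q + t(13, 6 + 2))² = (6*√3 + 1/(2*(6 + 2)))² = (6*√3 + (½)/8)² = (6*√3 + (½)*(⅛))² = (6*√3 + 1/16)² = (1/16 + 6*√3)²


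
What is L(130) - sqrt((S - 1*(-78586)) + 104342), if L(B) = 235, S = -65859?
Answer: 235 - sqrt(117069) ≈ -107.15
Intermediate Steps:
L(130) - sqrt((S - 1*(-78586)) + 104342) = 235 - sqrt((-65859 - 1*(-78586)) + 104342) = 235 - sqrt((-65859 + 78586) + 104342) = 235 - sqrt(12727 + 104342) = 235 - sqrt(117069)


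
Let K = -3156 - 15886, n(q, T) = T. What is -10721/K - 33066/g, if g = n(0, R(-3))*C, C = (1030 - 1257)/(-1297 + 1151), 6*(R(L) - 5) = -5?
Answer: -551506226597/108063350 ≈ -5103.5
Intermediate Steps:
R(L) = 25/6 (R(L) = 5 + (1/6)*(-5) = 5 - 5/6 = 25/6)
K = -19042
C = 227/146 (C = -227/(-146) = -227*(-1/146) = 227/146 ≈ 1.5548)
g = 5675/876 (g = (25/6)*(227/146) = 5675/876 ≈ 6.4783)
-10721/K - 33066/g = -10721/(-19042) - 33066/5675/876 = -10721*(-1/19042) - 33066*876/5675 = 10721/19042 - 28965816/5675 = -551506226597/108063350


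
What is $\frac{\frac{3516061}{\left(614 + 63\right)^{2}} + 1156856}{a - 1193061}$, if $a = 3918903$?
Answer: $\frac{25248769985}{59492020858} \approx 0.42441$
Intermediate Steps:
$\frac{\frac{3516061}{\left(614 + 63\right)^{2}} + 1156856}{a - 1193061} = \frac{\frac{3516061}{\left(614 + 63\right)^{2}} + 1156856}{3918903 - 1193061} = \frac{\frac{3516061}{677^{2}} + 1156856}{2725842} = \left(\frac{3516061}{458329} + 1156856\right) \frac{1}{2725842} = \frac{530224169685}{458329} \cdot \frac{1}{2725842} = \frac{25248769985}{59492020858}$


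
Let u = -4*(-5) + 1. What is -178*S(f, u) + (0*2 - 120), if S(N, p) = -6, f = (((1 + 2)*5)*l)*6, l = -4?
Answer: 948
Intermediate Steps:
f = -360 (f = (((1 + 2)*5)*(-4))*6 = ((3*5)*(-4))*6 = (15*(-4))*6 = -60*6 = -360)
u = 21 (u = 20 + 1 = 21)
-178*S(f, u) + (0*2 - 120) = -178*(-6) + (0*2 - 120) = 1068 + (0 - 120) = 1068 - 120 = 948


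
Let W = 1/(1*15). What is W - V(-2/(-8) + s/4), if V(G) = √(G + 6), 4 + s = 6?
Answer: 1/15 - 3*√3/2 ≈ -2.5314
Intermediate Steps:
s = 2 (s = -4 + 6 = 2)
V(G) = √(6 + G)
W = 1/15 ≈ 0.066667
W - V(-2/(-8) + s/4) = 1/15 - √(6 + (-2/(-8) + 2/4)) = 1/15 - √(6 + (-2*(-⅛) + 2*(¼))) = 1/15 - √(6 + (¼ + ½)) = 1/15 - √(6 + ¾) = 1/15 - √(27/4) = 1/15 - 3*√3/2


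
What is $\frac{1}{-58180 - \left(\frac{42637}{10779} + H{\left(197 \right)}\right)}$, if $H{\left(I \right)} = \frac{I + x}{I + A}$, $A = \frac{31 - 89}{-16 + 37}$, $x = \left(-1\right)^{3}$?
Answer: $- \frac{43967541}{2558249818067} \approx -1.7187 \cdot 10^{-5}$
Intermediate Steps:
$x = -1$
$A = - \frac{58}{21} \approx -2.7619$
$H{\left(I \right)} = \frac{-1 + I}{- \frac{58}{21} + I}$ ($H{\left(I \right)} = \frac{I - 1}{I - \frac{58}{21}} = \frac{-1 + I}{- \frac{58}{21} + I}$)
$\frac{1}{-58180 - \left(\frac{42637}{10779} + H{\left(197 \right)}\right)} = \frac{1}{-58180 - \left(\frac{42637}{10779} + \frac{21 \left(-1 + 197\right)}{-58 + 21 \cdot 197}\right)} = \frac{1}{-58180 - \left(\frac{42637}{10779} + 21 \frac{1}{-58 + 4137} \cdot 196\right)} = \frac{1}{-58180 - \left(\frac{42637}{10779} + 21 \cdot \frac{1}{4079} \cdot 196\right)} = \frac{1}{-58180 - \frac{218282687}{43967541}} = \frac{1}{- \frac{2558249818067}{43967541}} = - \frac{43967541}{2558249818067}$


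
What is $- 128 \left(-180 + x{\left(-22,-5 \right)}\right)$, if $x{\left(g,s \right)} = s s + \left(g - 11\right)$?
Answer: $24064$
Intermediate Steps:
$x{\left(g,s \right)} = -11 + g + s^{2}$ ($x{\left(g,s \right)} = s^{2} + \left(-11 + g\right) = -11 + g + s^{2}$)
$- 128 \left(-180 + x{\left(-22,-5 \right)}\right) = - 128 \left(-180 - \left(33 - 25\right)\right) = - 128 \left(-180 - 8\right) = \left(-128\right) \left(-188\right) = 24064$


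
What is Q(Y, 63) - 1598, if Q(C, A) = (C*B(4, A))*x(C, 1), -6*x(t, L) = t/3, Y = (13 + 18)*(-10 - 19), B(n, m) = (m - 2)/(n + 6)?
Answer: -49587901/180 ≈ -2.7549e+5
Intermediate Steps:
B(n, m) = (-2 + m)/(6 + n)
Y = -899 (Y = 31*(-29) = -899)
x(t, L) = -t/18 (x(t, L) = -t/(6*3) = -t/18)
Q(C, A) = -C²*(-⅕ + A/10)/18 (Q(C, A) = (C*((-2 + A)/(6 + 4)))*(-C/18) = (C*((-2 + A)/10))*(-C/18) = (C*(-⅕ + A/10))*(-C/18) = -C²*(-⅕ + A/10)/18)
Q(Y, 63) - 1598 = (1/180)*(-899)²*(2 - 1*63) - 1598 = (1/180)*808201*(2 - 63) - 1598 = (1/180)*808201*(-61) - 1598 = -49300261/180 - 1598 = -49587901/180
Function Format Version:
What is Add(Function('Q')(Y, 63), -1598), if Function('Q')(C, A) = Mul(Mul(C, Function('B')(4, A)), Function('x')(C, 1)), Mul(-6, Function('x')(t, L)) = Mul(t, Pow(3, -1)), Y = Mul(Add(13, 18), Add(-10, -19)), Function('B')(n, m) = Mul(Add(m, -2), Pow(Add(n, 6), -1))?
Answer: Rational(-49587901, 180) ≈ -2.7549e+5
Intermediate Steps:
Function('B')(n, m) = Mul(Pow(Add(6, n), -1), Add(-2, m)) (Function('B')(n, m) = Mul(Add(-2, m), Pow(Add(6, n), -1)) = Mul(Pow(Add(6, n), -1), Add(-2, m)))
Y = -899 (Y = Mul(31, -29) = -899)
Function('x')(t, L) = Mul(Rational(-1, 18), t) (Function('x')(t, L) = Mul(Rational(-1, 6), Mul(t, Pow(3, -1))) = Mul(Rational(-1, 6), Mul(t, Rational(1, 3))) = Mul(Rational(-1, 6), Mul(Rational(1, 3), t)) = Mul(Rational(-1, 18), t))
Function('Q')(C, A) = Mul(Rational(-1, 18), Pow(C, 2), Add(Rational(-1, 5), Mul(Rational(1, 10), A))) (Function('Q')(C, A) = Mul(Mul(C, Mul(Pow(Add(6, 4), -1), Add(-2, A))), Mul(Rational(-1, 18), C)) = Mul(Mul(C, Mul(Pow(10, -1), Add(-2, A))), Mul(Rational(-1, 18), C)) = Mul(Mul(C, Mul(Rational(1, 10), Add(-2, A))), Mul(Rational(-1, 18), C)) = Mul(Mul(C, Add(Rational(-1, 5), Mul(Rational(1, 10), A))), Mul(Rational(-1, 18), C)) = Mul(Rational(-1, 18), Pow(C, 2), Add(Rational(-1, 5), Mul(Rational(1, 10), A))))
Add(Function('Q')(Y, 63), -1598) = Add(Mul(Rational(1, 180), Pow(-899, 2), Add(2, Mul(-1, 63))), -1598) = Add(Mul(Rational(1, 180), 808201, Add(2, -63)), -1598) = Add(Mul(Rational(1, 180), 808201, -61), -1598) = Add(Rational(-49300261, 180), -1598) = Rational(-49587901, 180)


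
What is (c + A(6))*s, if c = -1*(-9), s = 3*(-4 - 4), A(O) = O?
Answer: -360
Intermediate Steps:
s = -24 (s = 3*(-8) = -24)
c = 9
(c + A(6))*s = (9 + 6)*(-24) = 15*(-24) = -360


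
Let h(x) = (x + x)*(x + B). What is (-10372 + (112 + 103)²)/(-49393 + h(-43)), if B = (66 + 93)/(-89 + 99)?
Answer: -179265/235312 ≈ -0.76182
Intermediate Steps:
B = 159/10 ≈ 15.900
h(x) = 2*x*(159/10 + x) (h(x) = (x + x)*(x + 159/10) = (2*x)*(159/10 + x) = 2*x*(159/10 + x))
(-10372 + (112 + 103)²)/(-49393 + h(-43)) = (-10372 + (112 + 103)²)/(-49393 + (⅕)*(-43)*(159 + 10*(-43))) = (-10372 + 215²)/(-49393 + (⅕)*(-43)*(159 - 430)) = (-10372 + 46225)/(-49393 + (⅕)*(-43)*(-271)) = 35853/(-49393 + 11653/5) = 35853/(-235312/5) = 35853*(-5/235312) = -179265/235312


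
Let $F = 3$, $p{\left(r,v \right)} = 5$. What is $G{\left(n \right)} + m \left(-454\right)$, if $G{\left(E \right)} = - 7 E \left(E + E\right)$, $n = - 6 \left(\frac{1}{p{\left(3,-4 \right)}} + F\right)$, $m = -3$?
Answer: $- \frac{94974}{25} \approx -3799.0$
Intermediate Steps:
$n = - \frac{96}{5}$ ($n = - 6 \left(\frac{1}{5} + 3\right) = \left(-6\right) \frac{16}{5} = - \frac{96}{5} \approx -19.2$)
$G{\left(E \right)} = - 14 E^{2}$ ($G{\left(E \right)} = - 7 E 2 E = - 14 E^{2}$)
$G{\left(n \right)} + m \left(-454\right) = - 14 \left(- \frac{96}{5}\right)^{2} - -1362 = \left(-14\right) \frac{9216}{25} + 1362 = - \frac{129024}{25} + 1362 = - \frac{94974}{25}$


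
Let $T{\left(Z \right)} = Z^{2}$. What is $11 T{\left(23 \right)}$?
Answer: $5819$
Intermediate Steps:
$11 T{\left(23 \right)} = 11 \cdot 23^{2} = 11 \cdot 529 = 5819$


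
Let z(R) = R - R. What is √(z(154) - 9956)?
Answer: 2*I*√2489 ≈ 99.78*I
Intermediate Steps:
z(R) = 0
√(z(154) - 9956) = √(0 - 9956) = √(-9956) = 2*I*√2489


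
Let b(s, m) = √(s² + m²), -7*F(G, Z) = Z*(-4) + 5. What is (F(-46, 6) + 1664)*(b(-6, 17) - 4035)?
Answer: -47076345/7 + 58335*√13/7 ≈ -6.6951e+6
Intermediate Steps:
F(G, Z) = -5/7 + 4*Z/7 (F(G, Z) = -(Z*(-4) + 5)/7 = -(-4*Z + 5)/7 = -(5 - 4*Z)/7 = -5/7 + 4*Z/7)
b(s, m) = √(m² + s²)
(F(-46, 6) + 1664)*(b(-6, 17) - 4035) = ((-5/7 + (4/7)*6) + 1664)*(√(17² + (-6)²) - 4035) = ((-5/7 + 24/7) + 1664)*(√(289 + 36) - 4035) = (19/7 + 1664)*(√325 - 4035) = 11667*(5*√13 - 4035)/7 = 11667*(-4035 + 5*√13)/7 = -47076345/7 + 58335*√13/7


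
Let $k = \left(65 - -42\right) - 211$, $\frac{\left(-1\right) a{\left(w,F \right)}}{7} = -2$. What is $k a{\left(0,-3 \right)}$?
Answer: $-1456$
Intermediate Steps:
$a{\left(w,F \right)} = 14$ ($a{\left(w,F \right)} = \left(-7\right) \left(-2\right) = 14$)
$k = -104$ ($k = \left(65 + 42\right) - 211 = 107 - 211 = -104$)
$k a{\left(0,-3 \right)} = \left(-104\right) 14 = -1456$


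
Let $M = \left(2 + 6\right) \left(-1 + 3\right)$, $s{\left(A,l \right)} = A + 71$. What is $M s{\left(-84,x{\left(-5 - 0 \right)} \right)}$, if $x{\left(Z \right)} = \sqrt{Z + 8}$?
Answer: $-208$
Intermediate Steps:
$x{\left(Z \right)} = \sqrt{8 + Z}$
$s{\left(A,l \right)} = 71 + A$
$M = 16$ ($M = 8 \cdot 2 = 16$)
$M s{\left(-84,x{\left(-5 - 0 \right)} \right)} = 16 \left(71 - 84\right) = 16 \left(-13\right) = -208$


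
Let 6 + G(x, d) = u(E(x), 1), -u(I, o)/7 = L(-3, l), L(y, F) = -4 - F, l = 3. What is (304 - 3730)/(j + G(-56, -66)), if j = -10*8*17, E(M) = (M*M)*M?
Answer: 1142/439 ≈ 2.6014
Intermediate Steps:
E(M) = M**3 (E(M) = M**2*M = M**3)
u(I, o) = 49 (u(I, o) = -7*(-4 - 1*3) = -7*(-4 - 3) = -7*(-7) = 49)
j = -1360 (j = -80*17 = -1360)
G(x, d) = 43 (G(x, d) = -6 + 49 = 43)
(304 - 3730)/(j + G(-56, -66)) = (304 - 3730)/(-1360 + 43) = -3426/(-1317) = -3426*(-1/1317) = 1142/439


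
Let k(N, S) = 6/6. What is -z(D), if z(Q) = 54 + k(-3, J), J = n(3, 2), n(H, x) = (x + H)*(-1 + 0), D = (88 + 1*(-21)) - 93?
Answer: -55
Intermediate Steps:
D = -26 (D = (88 - 21) - 93 = 67 - 93 = -26)
n(H, x) = -H - x (n(H, x) = (H + x)*(-1) = -H - x)
J = -5 (J = -1*3 - 1*2 = -3 - 2 = -5)
k(N, S) = 1 (k(N, S) = 6*(⅙) = 1)
z(Q) = 55 (z(Q) = 54 + 1 = 55)
-z(D) = -1*55 = -55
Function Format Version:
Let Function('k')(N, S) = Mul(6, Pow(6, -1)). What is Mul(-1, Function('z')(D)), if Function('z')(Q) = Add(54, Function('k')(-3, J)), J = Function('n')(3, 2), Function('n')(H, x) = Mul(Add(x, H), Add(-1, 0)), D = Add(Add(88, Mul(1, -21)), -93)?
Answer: -55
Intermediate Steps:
D = -26 (D = Add(Add(88, -21), -93) = Add(67, -93) = -26)
Function('n')(H, x) = Add(Mul(-1, H), Mul(-1, x)) (Function('n')(H, x) = Mul(Add(H, x), -1) = Add(Mul(-1, H), Mul(-1, x)))
J = -5 (J = Add(Mul(-1, 3), Mul(-1, 2)) = Add(-3, -2) = -5)
Function('k')(N, S) = 1 (Function('k')(N, S) = Mul(6, Rational(1, 6)) = 1)
Function('z')(Q) = 55 (Function('z')(Q) = Add(54, 1) = 55)
Mul(-1, Function('z')(D)) = Mul(-1, 55) = -55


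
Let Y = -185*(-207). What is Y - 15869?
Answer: 22426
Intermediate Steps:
Y = 38295
Y - 15869 = 38295 - 15869 = 22426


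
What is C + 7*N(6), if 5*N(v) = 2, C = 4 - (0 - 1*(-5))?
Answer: 9/5 ≈ 1.8000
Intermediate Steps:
C = -1 (C = 4 - (0 + 5) = 4 - 1*5 = 4 - 5 = -1)
N(v) = 2/5 (N(v) = (1/5)*2 = 2/5)
C + 7*N(6) = -1 + 7*(2/5) = -1 + 14/5 = 9/5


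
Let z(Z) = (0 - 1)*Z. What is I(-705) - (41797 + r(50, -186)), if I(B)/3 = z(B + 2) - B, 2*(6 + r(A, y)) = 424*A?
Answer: -48167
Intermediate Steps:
z(Z) = -Z
r(A, y) = -6 + 212*A (r(A, y) = -6 + (424*A)/2 = -6 + 212*A)
I(B) = -6 - 6*B (I(B) = 3*(-(B + 2) - B) = 3*(-(2 + B) - B) = 3*((-2 - B) - B) = 3*(-2 - 2*B) = -6 - 6*B)
I(-705) - (41797 + r(50, -186)) = (-6 - 6*(-705)) - (41797 + (-6 + 212*50)) = (-6 + 4230) - (41797 + (-6 + 10600)) = 4224 - (41797 + 10594) = 4224 - 1*52391 = 4224 - 52391 = -48167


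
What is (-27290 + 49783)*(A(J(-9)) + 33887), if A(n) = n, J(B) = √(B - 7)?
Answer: 762220291 + 89972*I ≈ 7.6222e+8 + 89972.0*I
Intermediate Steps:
J(B) = √(-7 + B)
(-27290 + 49783)*(A(J(-9)) + 33887) = (-27290 + 49783)*(√(-7 - 9) + 33887) = 22493*(√(-16) + 33887) = 22493*(4*I + 33887) = 22493*(33887 + 4*I) = 762220291 + 89972*I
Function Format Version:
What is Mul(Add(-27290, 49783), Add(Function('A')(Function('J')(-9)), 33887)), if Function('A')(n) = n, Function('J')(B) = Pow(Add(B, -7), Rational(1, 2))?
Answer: Add(762220291, Mul(89972, I)) ≈ Add(7.6222e+8, Mul(89972., I))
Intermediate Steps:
Function('J')(B) = Pow(Add(-7, B), Rational(1, 2))
Mul(Add(-27290, 49783), Add(Function('A')(Function('J')(-9)), 33887)) = Mul(Add(-27290, 49783), Add(Pow(Add(-7, -9), Rational(1, 2)), 33887)) = Mul(22493, Add(Pow(-16, Rational(1, 2)), 33887)) = Mul(22493, Add(Mul(4, I), 33887)) = Mul(22493, Add(33887, Mul(4, I))) = Add(762220291, Mul(89972, I))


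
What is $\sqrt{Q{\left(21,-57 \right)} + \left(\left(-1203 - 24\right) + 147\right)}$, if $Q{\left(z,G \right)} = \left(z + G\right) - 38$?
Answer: $i \sqrt{1154} \approx 33.971 i$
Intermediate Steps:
$Q{\left(z,G \right)} = -38 + G + z$ ($Q{\left(z,G \right)} = \left(G + z\right) - 38 = -38 + G + z$)
$\sqrt{Q{\left(21,-57 \right)} + \left(\left(-1203 - 24\right) + 147\right)} = \sqrt{\left(-38 - 57 + 21\right) + \left(\left(-1203 - 24\right) + 147\right)} = \sqrt{-74 + \left(-1227 + 147\right)} = \sqrt{-74 - 1080} = \sqrt{-1154} = i \sqrt{1154}$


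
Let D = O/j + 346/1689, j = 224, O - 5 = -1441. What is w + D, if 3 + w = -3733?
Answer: -353952799/94584 ≈ -3742.2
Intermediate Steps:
O = -1436 (O = 5 - 1441 = -1436)
D = -586975/94584 (D = -1436/224 + 346/1689 = -1436*1/224 + 346*(1/1689) = -359/56 + 346/1689 = -586975/94584 ≈ -6.2059)
w = -3736 (w = -3 - 3733 = -3736)
w + D = -3736 - 586975/94584 = -353952799/94584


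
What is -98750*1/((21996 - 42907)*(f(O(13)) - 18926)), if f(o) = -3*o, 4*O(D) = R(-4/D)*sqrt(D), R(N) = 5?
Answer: -29903080000/119842879261501 + 5925000*sqrt(13)/119842879261501 ≈ -0.00024934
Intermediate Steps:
O(D) = 5*sqrt(D)/4 (O(D) = (5*sqrt(D))/4 = 5*sqrt(D)/4)
-98750*1/((21996 - 42907)*(f(O(13)) - 18926)) = -98750*1/((21996 - 42907)*(-15*sqrt(13)/4 - 18926)) = -98750*(-1/(20911*(-15*sqrt(13)/4 - 18926))) = -98750*(-1/(20911*(-18926 - 15*sqrt(13)/4))) = -98750/(395761586 + 313665*sqrt(13)/4)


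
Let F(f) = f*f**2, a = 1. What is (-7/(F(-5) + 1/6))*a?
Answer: 6/107 ≈ 0.056075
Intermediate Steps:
F(f) = f**3
(-7/(F(-5) + 1/6))*a = (-7/((-5)**3 + 1/6))*1 = (-7/(-125 + 1*(1/6)))*1 = (-7/(-125 + 1/6))*1 = (-7/(-749/6))*1 = -6/749*(-7)*1 = (6/107)*1 = 6/107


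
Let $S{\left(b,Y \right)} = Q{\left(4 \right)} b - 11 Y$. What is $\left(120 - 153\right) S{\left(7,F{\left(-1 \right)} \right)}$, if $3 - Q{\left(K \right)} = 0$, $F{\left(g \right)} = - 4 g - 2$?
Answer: $33$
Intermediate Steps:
$F{\left(g \right)} = -2 - 4 g$
$Q{\left(K \right)} = 3$ ($Q{\left(K \right)} = 3 - 0 = 3 + 0 = 3$)
$S{\left(b,Y \right)} = - 11 Y + 3 b$ ($S{\left(b,Y \right)} = 3 b - 11 Y = - 11 Y + 3 b$)
$\left(120 - 153\right) S{\left(7,F{\left(-1 \right)} \right)} = \left(120 - 153\right) \left(- 11 \left(-2 - -4\right) + 3 \cdot 7\right) = - 33 \left(- 11 \left(-2 + 4\right) + 21\right) = - 33 \left(\left(-11\right) 2 + 21\right) = - 33 \left(-22 + 21\right) = \left(-33\right) \left(-1\right) = 33$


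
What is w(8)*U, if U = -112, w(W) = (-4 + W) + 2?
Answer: -672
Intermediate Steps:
w(W) = -2 + W
w(8)*U = (-2 + 8)*(-112) = 6*(-112) = -672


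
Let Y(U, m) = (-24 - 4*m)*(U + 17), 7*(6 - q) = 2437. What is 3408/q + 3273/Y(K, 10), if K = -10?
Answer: -18526323/1072960 ≈ -17.267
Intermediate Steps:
q = -2395/7 (q = 6 - ⅐*2437 = 6 - 2437/7 = -2395/7 ≈ -342.14)
Y(U, m) = (-24 - 4*m)*(17 + U)
3408/q + 3273/Y(K, 10) = 3408/(-2395/7) + 3273/(-408 - 68*10 - 24*(-10) - 4*(-10)*10) = 3408*(-7/2395) + 3273/(-408 - 680 + 240 + 400) = -23856/2395 + 3273/(-448) = -23856/2395 + 3273*(-1/448) = -23856/2395 - 3273/448 = -18526323/1072960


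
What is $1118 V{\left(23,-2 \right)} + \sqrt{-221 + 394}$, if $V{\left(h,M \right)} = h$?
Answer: $25714 + \sqrt{173} \approx 25727.0$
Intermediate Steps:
$1118 V{\left(23,-2 \right)} + \sqrt{-221 + 394} = 1118 \cdot 23 + \sqrt{-221 + 394} = 25714 + \sqrt{173}$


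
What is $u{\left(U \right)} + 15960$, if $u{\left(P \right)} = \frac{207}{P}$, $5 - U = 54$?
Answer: $\frac{781833}{49} \approx 15956.0$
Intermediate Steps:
$U = -49$ ($U = 5 - 54 = -49$)
$u{\left(U \right)} + 15960 = \frac{207}{-49} + 15960 = 207 \left(- \frac{1}{49}\right) + 15960 = - \frac{207}{49} + 15960 = \frac{781833}{49}$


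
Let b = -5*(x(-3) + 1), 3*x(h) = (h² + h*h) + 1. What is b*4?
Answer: -440/3 ≈ -146.67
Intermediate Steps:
x(h) = ⅓ + 2*h²/3 (x(h) = ((h² + h*h) + 1)/3 = ((h² + h²) + 1)/3 = (2*h² + 1)/3 = (1 + 2*h²)/3 = ⅓ + 2*h²/3)
b = -110/3 (b = -5*((⅓ + (⅔)*(-3)²) + 1) = -5*((⅓ + (⅔)*9) + 1) = -5*((⅓ + 6) + 1) = -5*(19/3 + 1) = -5*22/3 = -110/3 ≈ -36.667)
b*4 = -110/3*4 = -440/3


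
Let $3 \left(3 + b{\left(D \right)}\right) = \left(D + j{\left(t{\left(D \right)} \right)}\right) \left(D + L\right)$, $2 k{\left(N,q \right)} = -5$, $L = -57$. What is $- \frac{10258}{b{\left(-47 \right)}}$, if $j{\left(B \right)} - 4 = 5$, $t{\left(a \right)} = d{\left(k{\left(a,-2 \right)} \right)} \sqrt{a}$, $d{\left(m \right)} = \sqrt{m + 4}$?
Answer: $- \frac{30774}{3943} \approx -7.8047$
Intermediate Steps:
$k{\left(N,q \right)} = - \frac{5}{2}$ ($k{\left(N,q \right)} = \frac{1}{2} \left(-5\right) = - \frac{5}{2}$)
$d{\left(m \right)} = \sqrt{4 + m}$
$t{\left(a \right)} = \frac{\sqrt{6} \sqrt{a}}{2}$ ($t{\left(a \right)} = \sqrt{4 - \frac{5}{2}} \sqrt{a} = \sqrt{\frac{3}{2}} \sqrt{a} = \frac{\sqrt{6}}{2} \sqrt{a} = \frac{\sqrt{6} \sqrt{a}}{2}$)
$j{\left(B \right)} = 9$ ($j{\left(B \right)} = 4 + 5 = 9$)
$b{\left(D \right)} = -3 + \frac{\left(-57 + D\right) \left(9 + D\right)}{3}$ ($b{\left(D \right)} = -3 + \frac{\left(D + 9\right) \left(D - 57\right)}{3} = -3 + \frac{\left(9 + D\right) \left(-57 + D\right)}{3} = -3 + \frac{\left(-57 + D\right) \left(9 + D\right)}{3}$)
$- \frac{10258}{b{\left(-47 \right)}} = - \frac{10258}{-174 - -752 + \frac{\left(-47\right)^{2}}{3}} = - \frac{10258}{-174 + 752 + \frac{1}{3} \cdot 2209} = - \frac{10258}{-174 + 752 + \frac{2209}{3}} = - \frac{10258}{\frac{3943}{3}} = \left(-10258\right) \frac{3}{3943} = - \frac{30774}{3943}$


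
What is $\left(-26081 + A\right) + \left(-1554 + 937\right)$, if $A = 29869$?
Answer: $3171$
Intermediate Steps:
$\left(-26081 + A\right) + \left(-1554 + 937\right) = \left(-26081 + 29869\right) + \left(-1554 + 937\right) = 3788 - 617 = 3171$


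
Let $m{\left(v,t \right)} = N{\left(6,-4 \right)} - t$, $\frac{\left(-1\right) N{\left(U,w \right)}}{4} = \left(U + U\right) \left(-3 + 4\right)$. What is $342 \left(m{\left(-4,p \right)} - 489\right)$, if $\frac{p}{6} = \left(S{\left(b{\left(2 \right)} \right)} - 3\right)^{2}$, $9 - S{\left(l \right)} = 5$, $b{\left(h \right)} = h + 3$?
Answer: $-185706$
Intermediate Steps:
$b{\left(h \right)} = 3 + h$
$N{\left(U,w \right)} = - 8 U$ ($N{\left(U,w \right)} = - 4 \left(U + U\right) \left(-3 + 4\right) = - 4 \cdot 2 U 1 = - 4 \cdot 2 U = - 8 U$)
$S{\left(l \right)} = 4$ ($S{\left(l \right)} = 9 - 5 = 4$)
$p = 6$ ($p = 6 \left(4 - 3\right)^{2} = 6 \cdot 1^{2} = 6 \cdot 1 = 6$)
$m{\left(v,t \right)} = -48 - t$ ($m{\left(v,t \right)} = \left(-8\right) 6 - t = -48 - t$)
$342 \left(m{\left(-4,p \right)} - 489\right) = 342 \left(\left(-48 - 6\right) - 489\right) = 342 \left(-54 - 489\right) = 342 \left(-543\right) = -185706$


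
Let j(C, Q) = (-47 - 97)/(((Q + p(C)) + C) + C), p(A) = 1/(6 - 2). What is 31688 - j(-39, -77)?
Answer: 19614296/619 ≈ 31687.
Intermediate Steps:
p(A) = ¼ (p(A) = 1/4 = ¼)
j(C, Q) = -144/(¼ + Q + 2*C) (j(C, Q) = (-47 - 97)/(((Q + ¼) + C) + C) = -144/(((¼ + Q) + C) + C) = -144/((¼ + C + Q) + C) = -144/(¼ + Q + 2*C))
31688 - j(-39, -77) = 31688 - (-576)/(1 + 4*(-77) + 8*(-39)) = 31688 - (-576)/(1 - 308 - 312) = 31688 - (-576)/(-619) = 31688 - (-576)*(-1)/619 = 31688 - 1*576/619 = 31688 - 576/619 = 19614296/619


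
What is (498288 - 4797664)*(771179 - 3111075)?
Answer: 10060092704896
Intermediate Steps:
(498288 - 4797664)*(771179 - 3111075) = -4299376*(-2339896) = 10060092704896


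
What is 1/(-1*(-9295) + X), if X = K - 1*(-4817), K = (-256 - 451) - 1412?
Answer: 1/11993 ≈ 8.3382e-5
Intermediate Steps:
K = -2119 (K = -707 - 1412 = -2119)
X = 2698 (X = -2119 - 1*(-4817) = -2119 + 4817 = 2698)
1/(-1*(-9295) + X) = 1/(-1*(-9295) + 2698) = 1/(9295 + 2698) = 1/11993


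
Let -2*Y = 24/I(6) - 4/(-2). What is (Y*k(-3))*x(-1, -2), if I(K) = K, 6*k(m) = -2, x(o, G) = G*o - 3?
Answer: -1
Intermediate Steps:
x(o, G) = -3 + G*o
k(m) = -⅓ (k(m) = (⅙)*(-2) = -⅓)
Y = -3 (Y = -(24/6 - 4/(-2))/2 = -(24*(⅙) - 4*(-½))/2 = -(4 + 2)/2 = -½*6 = -3)
(Y*k(-3))*x(-1, -2) = (-3*(-⅓))*(-3 - 2*(-1)) = 1*(-3 + 2) = 1*(-1) = -1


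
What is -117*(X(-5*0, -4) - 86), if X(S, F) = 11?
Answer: 8775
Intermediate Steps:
-117*(X(-5*0, -4) - 86) = -117*(11 - 86) = -117*(-75) = 8775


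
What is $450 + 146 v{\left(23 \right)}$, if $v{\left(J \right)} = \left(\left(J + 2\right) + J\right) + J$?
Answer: $10816$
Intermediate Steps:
$v{\left(J \right)} = 2 + 3 J$ ($v{\left(J \right)} = \left(\left(2 + J\right) + J\right) + J = \left(2 + 2 J\right) + J = 2 + 3 J$)
$450 + 146 v{\left(23 \right)} = 450 + 146 \left(2 + 3 \cdot 23\right) = 450 + 146 \left(2 + 69\right) = 450 + 146 \cdot 71 = 450 + 10366 = 10816$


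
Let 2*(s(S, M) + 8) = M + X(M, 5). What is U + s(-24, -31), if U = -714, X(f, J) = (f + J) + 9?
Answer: -746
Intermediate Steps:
X(f, J) = 9 + J + f (X(f, J) = (J + f) + 9 = 9 + J + f)
s(S, M) = -1 + M (s(S, M) = -8 + (M + (9 + 5 + M))/2 = -8 + (M + (14 + M))/2 = -8 + (14 + 2*M)/2 = -8 + (7 + M) = -1 + M)
U + s(-24, -31) = -714 + (-1 - 31) = -714 - 32 = -746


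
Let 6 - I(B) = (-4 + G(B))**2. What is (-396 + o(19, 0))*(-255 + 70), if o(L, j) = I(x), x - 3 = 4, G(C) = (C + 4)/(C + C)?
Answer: 14516025/196 ≈ 74061.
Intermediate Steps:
G(C) = (4 + C)/(2*C) (G(C) = (4 + C)/((2*C)) = (4 + C)*(1/(2*C)) = (4 + C)/(2*C))
x = 7 (x = 3 + 4 = 7)
I(B) = 6 - (-4 + (4 + B)/(2*B))**2
o(L, j) = -849/196 (o(L, j) = -25/4 - 4/7**2 + 14/7 = -25/4 - 4*1/49 + 14*(1/7) = -25/4 - 4/49 + 2 = -849/196)
(-396 + o(19, 0))*(-255 + 70) = (-396 - 849/196)*(-255 + 70) = -78465/196*(-185) = 14516025/196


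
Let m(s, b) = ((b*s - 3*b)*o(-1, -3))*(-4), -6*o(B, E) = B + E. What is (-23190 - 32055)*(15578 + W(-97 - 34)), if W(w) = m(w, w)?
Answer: 1725448670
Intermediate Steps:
o(B, E) = -B/6 - E/6 (o(B, E) = -(B + E)/6 = -B/6 - E/6)
m(s, b) = 8*b - 8*b*s/3 (m(s, b) = ((b*s - 3*b)*(-⅙*(-1) - ⅙*(-3)))*(-4) = ((-3*b + b*s)*(⅙ + ½))*(-4) = ((-3*b + b*s)*(⅔))*(-4) = (-2*b + 2*b*s/3)*(-4) = 8*b - 8*b*s/3)
W(w) = 8*w*(3 - w)/3
(-23190 - 32055)*(15578 + W(-97 - 34)) = (-23190 - 32055)*(15578 + 8*(-97 - 34)*(3 - (-97 - 34))/3) = -55245*(15578 + (8/3)*(-131)*(3 - 1*(-131))) = -55245*(15578 + (8/3)*(-131)*(3 + 131)) = -55245*(15578 + (8/3)*(-131)*134) = -55245*(15578 - 140432/3) = -55245*(-93698/3) = 1725448670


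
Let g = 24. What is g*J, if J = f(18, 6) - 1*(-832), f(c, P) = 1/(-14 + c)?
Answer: 19974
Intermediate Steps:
J = 3329/4 (J = 1/(-14 + 18) - 1*(-832) = 1/4 + 832 = ¼ + 832 = 3329/4 ≈ 832.25)
g*J = 24*(3329/4) = 19974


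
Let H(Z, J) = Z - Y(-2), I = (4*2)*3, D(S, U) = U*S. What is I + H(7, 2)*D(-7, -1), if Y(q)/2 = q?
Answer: 101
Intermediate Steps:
D(S, U) = S*U
I = 24 (I = 8*3 = 24)
Y(q) = 2*q
H(Z, J) = 4 + Z (H(Z, J) = Z - 2*(-2) = Z - 1*(-4) = Z + 4 = 4 + Z)
I + H(7, 2)*D(-7, -1) = 24 + (4 + 7)*(-7*(-1)) = 24 + 11*7 = 24 + 77 = 101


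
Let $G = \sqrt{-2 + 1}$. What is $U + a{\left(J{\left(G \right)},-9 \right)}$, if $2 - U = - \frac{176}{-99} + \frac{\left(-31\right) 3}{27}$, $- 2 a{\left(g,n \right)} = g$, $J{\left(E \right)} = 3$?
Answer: $\frac{13}{6} \approx 2.1667$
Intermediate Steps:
$G = i$ ($G = \sqrt{-1} = i \approx 1.0 i$)
$a{\left(g,n \right)} = - \frac{g}{2}$
$U = \frac{11}{3}$ ($U = 2 - \left(- \frac{176}{-99} + \frac{\left(-31\right) 3}{27}\right) = 2 - \left(\left(-176\right) \left(- \frac{1}{99}\right) - \frac{31}{9}\right) = 2 - \left(\frac{16}{9} - \frac{31}{9}\right) = 2 - - \frac{5}{3} = 2 + \frac{5}{3} = \frac{11}{3} \approx 3.6667$)
$U + a{\left(J{\left(G \right)},-9 \right)} = \frac{11}{3} - \frac{3}{2} = \frac{13}{6}$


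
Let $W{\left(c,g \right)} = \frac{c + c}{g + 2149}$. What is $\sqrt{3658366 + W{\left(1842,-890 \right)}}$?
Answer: $\frac{\sqrt{5798811075802}}{1259} \approx 1912.7$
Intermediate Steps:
$W{\left(c,g \right)} = \frac{2 c}{2149 + g}$
$\sqrt{3658366 + W{\left(1842,-890 \right)}} = \sqrt{3658366 + 2 \cdot 1842 \frac{1}{2149 - 890}} = \sqrt{3658366 + 2 \cdot 1842 \cdot \frac{1}{1259}} = \sqrt{3658366 + \frac{3684}{1259}} = \sqrt{\frac{4605886478}{1259}} = \frac{\sqrt{5798811075802}}{1259}$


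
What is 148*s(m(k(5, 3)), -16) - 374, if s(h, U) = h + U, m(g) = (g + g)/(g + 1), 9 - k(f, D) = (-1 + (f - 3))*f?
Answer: -12526/5 ≈ -2505.2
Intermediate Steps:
k(f, D) = 9 - f*(-4 + f) (k(f, D) = 9 - (-1 + (f - 3))*f = 9 - (-1 + (-3 + f))*f = 9 - (-4 + f)*f = 9 - f*(-4 + f))
m(g) = 2*g/(1 + g) (m(g) = (2*g)/(1 + g) = 2*g/(1 + g))
s(h, U) = U + h
148*s(m(k(5, 3)), -16) - 374 = 148*(-16 + 2*(9 - 1*5² + 4*5)/(1 + (9 - 1*5² + 4*5))) - 374 = 148*(-16 + 2*(9 - 1*25 + 20)/(1 + (9 - 1*25 + 20))) - 374 = 148*(-16 + 2*(9 - 25 + 20)/(1 + (9 - 25 + 20))) - 374 = 148*(-16 + 2*4/(1 + 4)) - 374 = 148*(-16 + 2*4/5) - 374 = 148*(-16 + 2*4*(⅕)) - 374 = 148*(-16 + 8/5) - 374 = 148*(-72/5) - 374 = -10656/5 - 374 = -12526/5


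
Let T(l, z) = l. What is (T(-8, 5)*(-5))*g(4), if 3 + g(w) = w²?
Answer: 520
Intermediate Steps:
g(w) = -3 + w²
(T(-8, 5)*(-5))*g(4) = (-8*(-5))*(-3 + 4²) = 40*(-3 + 16) = 40*13 = 520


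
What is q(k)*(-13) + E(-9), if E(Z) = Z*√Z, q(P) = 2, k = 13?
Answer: -26 - 27*I ≈ -26.0 - 27.0*I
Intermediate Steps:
E(Z) = Z^(3/2)
q(k)*(-13) + E(-9) = 2*(-13) + (-9)^(3/2) = -26 - 27*I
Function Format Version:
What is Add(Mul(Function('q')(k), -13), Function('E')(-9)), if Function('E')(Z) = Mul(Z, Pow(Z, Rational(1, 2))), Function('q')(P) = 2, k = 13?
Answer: Add(-26, Mul(-27, I)) ≈ Add(-26.000, Mul(-27.000, I))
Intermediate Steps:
Function('E')(Z) = Pow(Z, Rational(3, 2))
Add(Mul(Function('q')(k), -13), Function('E')(-9)) = Add(Mul(2, -13), Pow(-9, Rational(3, 2))) = Add(-26, Mul(-27, I))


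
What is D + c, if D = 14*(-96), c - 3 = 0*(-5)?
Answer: -1341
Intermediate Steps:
c = 3 (c = 3 + 0*(-5) = 3 + 0 = 3)
D = -1344
D + c = -1344 + 3 = -1341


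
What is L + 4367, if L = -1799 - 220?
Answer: 2348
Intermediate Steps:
L = -2019
L + 4367 = -2019 + 4367 = 2348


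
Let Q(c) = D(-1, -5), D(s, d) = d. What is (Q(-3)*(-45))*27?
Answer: 6075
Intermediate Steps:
Q(c) = -5
(Q(-3)*(-45))*27 = -5*(-45)*27 = 225*27 = 6075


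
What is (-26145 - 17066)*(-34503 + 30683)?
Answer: 165066020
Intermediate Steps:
(-26145 - 17066)*(-34503 + 30683) = -43211*(-3820) = 165066020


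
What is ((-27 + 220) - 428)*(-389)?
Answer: 91415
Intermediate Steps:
((-27 + 220) - 428)*(-389) = (193 - 428)*(-389) = -235*(-389) = 91415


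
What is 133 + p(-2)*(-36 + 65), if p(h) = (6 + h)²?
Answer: 597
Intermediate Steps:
133 + p(-2)*(-36 + 65) = 133 + (6 - 2)²*(-36 + 65) = 133 + 4²*29 = 133 + 16*29 = 133 + 464 = 597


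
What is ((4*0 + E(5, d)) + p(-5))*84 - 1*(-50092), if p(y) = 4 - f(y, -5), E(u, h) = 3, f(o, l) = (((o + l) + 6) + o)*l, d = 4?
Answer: 46900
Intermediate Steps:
f(o, l) = l*(6 + l + 2*o) (f(o, l) = (((l + o) + 6) + o)*l = ((6 + l + o) + o)*l = (6 + l + 2*o)*l = l*(6 + l + 2*o))
p(y) = 9 + 10*y (p(y) = 4 - (-5)*(6 - 5 + 2*y) = 4 - (-5)*(1 + 2*y) = 4 - (-5 - 10*y) = 4 + (5 + 10*y) = 9 + 10*y)
((4*0 + E(5, d)) + p(-5))*84 - 1*(-50092) = ((4*0 + 3) + (9 + 10*(-5)))*84 - 1*(-50092) = ((0 + 3) + (9 - 50))*84 + 50092 = (3 - 41)*84 + 50092 = -38*84 + 50092 = -3192 + 50092 = 46900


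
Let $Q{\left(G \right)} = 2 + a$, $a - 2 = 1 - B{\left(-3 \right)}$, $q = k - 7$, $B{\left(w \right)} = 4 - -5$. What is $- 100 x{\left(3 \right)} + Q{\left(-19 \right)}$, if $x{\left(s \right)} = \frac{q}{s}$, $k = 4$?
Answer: $96$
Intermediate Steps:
$B{\left(w \right)} = 9$ ($B{\left(w \right)} = 4 + 5 = 9$)
$q = -3$ ($q = 4 - 7 = -3$)
$a = -6$ ($a = 2 + \left(1 - 9\right) = 2 - 8 = -6$)
$x{\left(s \right)} = - \frac{3}{s}$
$Q{\left(G \right)} = -4$ ($Q{\left(G \right)} = 2 - 6 = -4$)
$- 100 x{\left(3 \right)} + Q{\left(-19 \right)} = - 100 \left(- \frac{3}{3}\right) - 4 = - 100 \left(\left(-3\right) \frac{1}{3}\right) - 4 = \left(-100\right) \left(-1\right) - 4 = 100 - 4 = 96$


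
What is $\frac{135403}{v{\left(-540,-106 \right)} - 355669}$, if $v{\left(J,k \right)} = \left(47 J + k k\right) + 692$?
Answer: $- \frac{135403}{369121} \approx -0.36683$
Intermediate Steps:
$v{\left(J,k \right)} = 692 + k^{2} + 47 J$ ($v{\left(J,k \right)} = \left(47 J + k^{2}\right) + 692 = \left(k^{2} + 47 J\right) + 692 = 692 + k^{2} + 47 J$)
$\frac{135403}{v{\left(-540,-106 \right)} - 355669} = \frac{135403}{\left(692 + \left(-106\right)^{2} + 47 \left(-540\right)\right) - 355669} = \frac{135403}{\left(692 + 11236 - 25380\right) - 355669} = \frac{135403}{-13452 - 355669} = \frac{135403}{-369121} = 135403 \left(- \frac{1}{369121}\right) = - \frac{135403}{369121}$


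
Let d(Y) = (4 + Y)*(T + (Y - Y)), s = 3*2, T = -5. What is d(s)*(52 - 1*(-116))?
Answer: -8400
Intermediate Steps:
s = 6
d(Y) = -20 - 5*Y (d(Y) = (4 + Y)*(-5 + (Y - Y)) = (4 + Y)*(-5 + 0) = (4 + Y)*(-5) = -20 - 5*Y)
d(s)*(52 - 1*(-116)) = (-20 - 5*6)*(52 - 1*(-116)) = (-20 - 30)*(52 + 116) = -50*168 = -8400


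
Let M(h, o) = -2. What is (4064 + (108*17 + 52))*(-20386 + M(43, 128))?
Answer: -121349376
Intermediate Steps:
(4064 + (108*17 + 52))*(-20386 + M(43, 128)) = (4064 + (108*17 + 52))*(-20386 - 2) = (4064 + (1836 + 52))*(-20388) = (4064 + 1888)*(-20388) = 5952*(-20388) = -121349376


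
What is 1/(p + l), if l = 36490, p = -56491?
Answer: -1/20001 ≈ -4.9997e-5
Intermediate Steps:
1/(p + l) = 1/(-56491 + 36490) = 1/(-20001) = -1/20001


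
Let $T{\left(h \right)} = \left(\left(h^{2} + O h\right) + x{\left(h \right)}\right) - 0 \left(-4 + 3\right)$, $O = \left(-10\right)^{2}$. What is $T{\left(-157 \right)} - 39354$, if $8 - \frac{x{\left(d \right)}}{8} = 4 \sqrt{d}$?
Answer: $-30341 - 32 i \sqrt{157} \approx -30341.0 - 400.96 i$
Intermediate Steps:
$O = 100$
$x{\left(d \right)} = 64 - 32 \sqrt{d}$ ($x{\left(d \right)} = 64 - 8 \cdot 4 \sqrt{d} = 64 - 32 \sqrt{d}$)
$T{\left(h \right)} = 64 + h^{2} - 32 \sqrt{h} + 100 h$ ($T{\left(h \right)} = \left(\left(h^{2} + 100 h\right) - \left(-64 + 32 \sqrt{h}\right)\right) - 0 \left(-4 + 3\right) = \left(64 + h^{2} - 32 \sqrt{h} + 100 h\right) - 0 \left(-1\right) = \left(64 + h^{2} - 32 \sqrt{h} + 100 h\right) - 0 = \left(64 + h^{2} - 32 \sqrt{h} + 100 h\right) + 0 = 64 + h^{2} - 32 \sqrt{h} + 100 h$)
$T{\left(-157 \right)} - 39354 = \left(64 + \left(-157\right)^{2} - 32 \sqrt{-157} + 100 \left(-157\right)\right) - 39354 = \left(64 + 24649 - 32 i \sqrt{157} - 15700\right) - 39354 = \left(9013 - 32 i \sqrt{157}\right) - 39354 = -30341 - 32 i \sqrt{157}$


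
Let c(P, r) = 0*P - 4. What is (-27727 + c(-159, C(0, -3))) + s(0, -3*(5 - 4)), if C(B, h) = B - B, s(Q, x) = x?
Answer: -27734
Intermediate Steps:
C(B, h) = 0
c(P, r) = -4 (c(P, r) = 0 - 4 = -4)
(-27727 + c(-159, C(0, -3))) + s(0, -3*(5 - 4)) = (-27727 - 4) - 3*(5 - 4) = -27731 - 3*1 = -27731 - 3 = -27734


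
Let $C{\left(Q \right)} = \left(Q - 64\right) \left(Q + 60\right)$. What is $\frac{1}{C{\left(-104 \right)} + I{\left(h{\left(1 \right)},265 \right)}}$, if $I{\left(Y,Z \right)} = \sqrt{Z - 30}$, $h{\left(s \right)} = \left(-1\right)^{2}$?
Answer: $\frac{7392}{54641429} - \frac{\sqrt{235}}{54641429} \approx 0.000135$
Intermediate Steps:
$h{\left(s \right)} = 1$
$I{\left(Y,Z \right)} = \sqrt{-30 + Z}$
$C{\left(Q \right)} = \left(-64 + Q\right) \left(60 + Q\right)$
$\frac{1}{C{\left(-104 \right)} + I{\left(h{\left(1 \right)},265 \right)}} = \frac{1}{\left(-3840 + \left(-104\right)^{2} - -416\right) + \sqrt{-30 + 265}} = \frac{1}{\left(-3840 + 10816 + 416\right) + \sqrt{235}} = \frac{1}{7392 + \sqrt{235}}$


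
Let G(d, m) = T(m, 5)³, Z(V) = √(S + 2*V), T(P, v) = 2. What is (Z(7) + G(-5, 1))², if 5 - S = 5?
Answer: (8 + √14)² ≈ 137.87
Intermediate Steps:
S = 0 (S = 5 - 1*5 = 5 - 5 = 0)
Z(V) = √2*√V (Z(V) = √(0 + 2*V) = √(2*V) = √2*√V)
G(d, m) = 8 (G(d, m) = 2³ = 8)
(Z(7) + G(-5, 1))² = (√2*√7 + 8)² = (√14 + 8)² = (8 + √14)²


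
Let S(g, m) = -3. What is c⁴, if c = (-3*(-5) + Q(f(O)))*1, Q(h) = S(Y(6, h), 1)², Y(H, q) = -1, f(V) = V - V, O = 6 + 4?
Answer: 331776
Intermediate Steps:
O = 10
f(V) = 0
Q(h) = 9 (Q(h) = (-3)² = 9)
c = 24 (c = (-3*(-5) + 9)*1 = (15 + 9)*1 = 24*1 = 24)
c⁴ = 24⁴ = 331776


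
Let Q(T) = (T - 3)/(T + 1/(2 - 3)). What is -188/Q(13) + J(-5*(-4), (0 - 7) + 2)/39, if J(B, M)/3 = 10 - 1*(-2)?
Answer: -14604/65 ≈ -224.68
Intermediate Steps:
J(B, M) = 36 (J(B, M) = 3*(10 - 1*(-2)) = 3*(10 + 2) = 3*12 = 36)
Q(T) = (-3 + T)/(-1 + T) (Q(T) = (-3 + T)/(T + 1/(-1)) = (-3 + T)/(T - 1) = (-3 + T)/(-1 + T))
-188/Q(13) + J(-5*(-4), (0 - 7) + 2)/39 = -188*(-1 + 13)/(-3 + 13) + 36/39 = -188/(10/12) + 36*(1/39) = -188/((1/12)*10) + 12/13 = -188/⅚ + 12/13 = -188*6/5 + 12/13 = -1128/5 + 12/13 = -14604/65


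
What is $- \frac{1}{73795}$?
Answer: $- \frac{1}{73795} \approx -1.3551 \cdot 10^{-5}$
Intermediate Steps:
$- \frac{1}{73795}$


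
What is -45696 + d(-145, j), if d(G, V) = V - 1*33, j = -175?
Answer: -45904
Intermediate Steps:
d(G, V) = -33 + V (d(G, V) = V - 33 = -33 + V)
-45696 + d(-145, j) = -45696 + (-33 - 175) = -45696 - 208 = -45904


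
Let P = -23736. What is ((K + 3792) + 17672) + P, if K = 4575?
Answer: 2303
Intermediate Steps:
((K + 3792) + 17672) + P = ((4575 + 3792) + 17672) - 23736 = (8367 + 17672) - 23736 = 26039 - 23736 = 2303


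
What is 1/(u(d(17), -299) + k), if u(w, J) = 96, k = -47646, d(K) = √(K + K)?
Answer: -1/47550 ≈ -2.1030e-5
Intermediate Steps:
d(K) = √2*√K (d(K) = √(2*K) = √2*√K)
1/(u(d(17), -299) + k) = 1/(96 - 47646) = 1/(-47550) = -1/47550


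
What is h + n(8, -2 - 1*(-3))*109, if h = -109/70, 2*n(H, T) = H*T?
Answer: 30411/70 ≈ 434.44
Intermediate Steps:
n(H, T) = H*T/2 (n(H, T) = (H*T)/2 = H*T/2)
h = -109/70 (h = -109*1/70 = -109/70 ≈ -1.5571)
h + n(8, -2 - 1*(-3))*109 = -109/70 + ((½)*8*(-2 - 1*(-3)))*109 = -109/70 + ((½)*8*(-2 + 3))*109 = -109/70 + ((½)*8*1)*109 = -109/70 + 4*109 = -109/70 + 436 = 30411/70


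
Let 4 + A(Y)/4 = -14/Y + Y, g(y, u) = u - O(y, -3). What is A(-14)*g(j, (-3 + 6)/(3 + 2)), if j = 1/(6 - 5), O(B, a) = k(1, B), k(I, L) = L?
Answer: 136/5 ≈ 27.200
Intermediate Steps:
O(B, a) = B
j = 1 (j = 1/1 = 1)
g(y, u) = u - y
A(Y) = -16 - 56/Y + 4*Y (A(Y) = -16 + 4*(-14/Y + Y) = -16 + 4*(Y - 14/Y) = -16 + (-56/Y + 4*Y) = -16 - 56/Y + 4*Y)
A(-14)*g(j, (-3 + 6)/(3 + 2)) = (-16 - 56/(-14) + 4*(-14))*((-3 + 6)/(3 + 2) - 1*1) = (-16 - 56*(-1/14) - 56)*(3/5 - 1) = (-16 + 4 - 56)*(3*(1/5) - 1) = -68*(3/5 - 1) = -68*(-2/5) = 136/5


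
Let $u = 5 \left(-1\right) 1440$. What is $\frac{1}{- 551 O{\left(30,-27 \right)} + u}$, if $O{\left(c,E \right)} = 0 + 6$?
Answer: $- \frac{1}{10506} \approx -9.5184 \cdot 10^{-5}$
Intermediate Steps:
$O{\left(c,E \right)} = 6$
$u = -7200$ ($u = \left(-5\right) 1440 = -7200$)
$\frac{1}{- 551 O{\left(30,-27 \right)} + u} = \frac{1}{\left(-551\right) 6 - 7200} = \frac{1}{-3306 - 7200} = \frac{1}{-10506} = - \frac{1}{10506}$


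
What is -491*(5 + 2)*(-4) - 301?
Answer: 13447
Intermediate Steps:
-491*(5 + 2)*(-4) - 301 = -3437*(-4) - 301 = -491*(-28) - 301 = 13748 - 301 = 13447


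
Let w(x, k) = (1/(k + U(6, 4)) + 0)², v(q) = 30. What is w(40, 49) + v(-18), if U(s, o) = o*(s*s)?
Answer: 1117471/37249 ≈ 30.000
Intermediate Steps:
U(s, o) = o*s²
w(x, k) = (144 + k)⁻² (w(x, k) = (1/(k + 4*6²) + 0)² = (1/(k + 4*36) + 0)² = (1/(k + 144) + 0)² = (1/(144 + k) + 0)² = (1/(144 + k))² = (144 + k)⁻²)
w(40, 49) + v(-18) = (144 + 49)⁻² + 30 = 193⁻² + 30 = 1/37249 + 30 = 1117471/37249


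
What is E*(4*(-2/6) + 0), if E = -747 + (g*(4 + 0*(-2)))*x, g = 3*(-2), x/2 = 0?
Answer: 996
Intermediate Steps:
x = 0 (x = 2*0 = 0)
g = -6
E = -747 (E = -747 - 6*(4 + 0*(-2))*0 = -747 - 6*(4 + 0)*0 = -747 - 6*4*0 = -747 - 24*0 = -747 + 0 = -747)
E*(4*(-2/6) + 0) = -747*(4*(-2/6) + 0) = -747*(4*(-2*⅙) + 0) = -747*(4*(-⅓) + 0) = -747*(-4/3 + 0) = -747*(-4/3) = 996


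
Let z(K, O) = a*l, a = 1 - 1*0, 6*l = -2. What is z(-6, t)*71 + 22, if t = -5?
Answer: -5/3 ≈ -1.6667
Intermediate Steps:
l = -⅓ (l = (⅙)*(-2) = -⅓ ≈ -0.33333)
a = 1 (a = 1 + 0 = 1)
z(K, O) = -⅓ (z(K, O) = 1*(-⅓) = -⅓)
z(-6, t)*71 + 22 = -⅓*71 + 22 = -71/3 + 22 = -5/3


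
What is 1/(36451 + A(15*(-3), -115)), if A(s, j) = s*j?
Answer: 1/41626 ≈ 2.4023e-5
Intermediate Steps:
A(s, j) = j*s
1/(36451 + A(15*(-3), -115)) = 1/(36451 - 1725*(-3)) = 1/(36451 - 115*(-45)) = 1/(36451 + 5175) = 1/41626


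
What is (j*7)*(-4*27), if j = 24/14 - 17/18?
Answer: -582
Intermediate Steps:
j = 97/126 (j = 24*(1/14) - 17*1/18 = 12/7 - 17/18 = 97/126 ≈ 0.76984)
(j*7)*(-4*27) = ((97/126)*7)*(-4*27) = (97/18)*(-108) = -582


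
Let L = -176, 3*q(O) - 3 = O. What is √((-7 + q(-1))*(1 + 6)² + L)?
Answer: I*√4377/3 ≈ 22.053*I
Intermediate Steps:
q(O) = 1 + O/3
√((-7 + q(-1))*(1 + 6)² + L) = √((-7 + (1 + (⅓)*(-1)))*(1 + 6)² - 176) = √((-7 + (1 - ⅓))*7² - 176) = √((-7 + ⅔)*49 - 176) = √(-19/3*49 - 176) = √(-931/3 - 176) = √(-1459/3) = I*√4377/3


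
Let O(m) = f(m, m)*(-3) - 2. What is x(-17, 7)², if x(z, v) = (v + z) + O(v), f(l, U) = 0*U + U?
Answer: 1089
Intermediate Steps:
f(l, U) = U (f(l, U) = 0 + U = U)
O(m) = -2 - 3*m (O(m) = m*(-3) - 2 = -3*m - 2 = -2 - 3*m)
x(z, v) = -2 + z - 2*v (x(z, v) = (v + z) + (-2 - 3*v) = -2 + z - 2*v)
x(-17, 7)² = (-2 - 17 - 2*7)² = (-2 - 17 - 14)² = (-33)² = 1089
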